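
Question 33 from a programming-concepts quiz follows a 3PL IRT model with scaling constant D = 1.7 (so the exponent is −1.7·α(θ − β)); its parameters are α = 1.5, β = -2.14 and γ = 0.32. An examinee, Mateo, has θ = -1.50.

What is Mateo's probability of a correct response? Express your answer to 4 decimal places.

0.8888

P(θ) = γ + (1 − γ) · 1 / (1 + exp(−D·α(θ − β)))
Exponent: 1.7 × 1.5 × (-1.50 − (-2.14)) = 1.6320
1/(1 + e^{-1.6320}) = 0.8364
P = 0.32 + 0.68 × 0.8364 = 0.8888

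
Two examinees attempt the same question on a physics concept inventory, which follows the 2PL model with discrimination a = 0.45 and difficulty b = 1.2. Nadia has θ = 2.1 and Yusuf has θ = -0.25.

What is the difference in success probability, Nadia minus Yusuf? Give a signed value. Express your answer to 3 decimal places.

P(θ) = 1 / (1 + exp(−a(θ − b)))
P(Nadia) = 0.5999  [exponent 0.4050]
P(Yusuf) = 0.3424  [exponent -0.6525]
Difference = 0.5999 − 0.3424 = 0.2575

0.257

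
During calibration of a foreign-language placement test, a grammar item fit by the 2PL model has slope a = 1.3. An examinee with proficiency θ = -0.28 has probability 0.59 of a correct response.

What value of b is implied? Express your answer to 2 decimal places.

-0.56

P(θ) = 1 / (1 + exp(−a(θ − b)))
logit(0.59) = ln(0.59/0.41) = 0.3640
b = θ − logit/(a) = -0.28 − 0.3640/1.3000 = -0.5600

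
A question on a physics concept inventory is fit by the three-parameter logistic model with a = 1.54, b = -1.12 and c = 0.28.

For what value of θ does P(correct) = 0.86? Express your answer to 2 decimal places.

P(θ) = c + (1 − c) · 1 / (1 + exp(−a(θ − b)))
Remove guessing floor: (0.86 − 0.28)/(1 − 0.28) = 0.8056
logit = ln(0.8056/0.1944) = 1.4214
θ = b + logit/(a) = -1.12 + 1.4214/1.5400 = -0.1970

-0.20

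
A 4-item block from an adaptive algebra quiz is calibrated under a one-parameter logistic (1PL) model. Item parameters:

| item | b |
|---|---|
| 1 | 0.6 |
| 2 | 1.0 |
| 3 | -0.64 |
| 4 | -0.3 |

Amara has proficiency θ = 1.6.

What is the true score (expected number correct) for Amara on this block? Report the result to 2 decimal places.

3.15

P(θ) = 1 / (1 + exp(−(θ − b)))
P_1 = 1/(1+e^{-1.0000}) = 0.7311
P_2 = 1/(1+e^{-0.6000}) = 0.6457
P_3 = 1/(1+e^{-2.2400}) = 0.9038
P_4 = 1/(1+e^{-1.9000}) = 0.8699
E[score] = 0.7311 + 0.6457 + 0.9038 + 0.8699 = 3.1504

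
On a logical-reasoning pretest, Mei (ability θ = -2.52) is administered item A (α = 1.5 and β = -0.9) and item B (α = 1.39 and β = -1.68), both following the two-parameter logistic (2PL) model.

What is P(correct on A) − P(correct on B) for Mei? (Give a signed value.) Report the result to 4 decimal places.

P(θ) = 1 / (1 + exp(−α(θ − β)))
P_A = 0.0809
P_B = 0.2373
P_A − P_B = -0.1564

-0.1564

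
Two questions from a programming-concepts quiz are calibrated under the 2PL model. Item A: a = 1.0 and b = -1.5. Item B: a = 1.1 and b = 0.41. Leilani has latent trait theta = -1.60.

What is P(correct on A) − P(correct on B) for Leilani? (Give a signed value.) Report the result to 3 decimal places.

0.376

P(theta) = 1 / (1 + exp(−a(theta − b)))
P_A = 0.4750
P_B = 0.0988
P_A − P_B = 0.3763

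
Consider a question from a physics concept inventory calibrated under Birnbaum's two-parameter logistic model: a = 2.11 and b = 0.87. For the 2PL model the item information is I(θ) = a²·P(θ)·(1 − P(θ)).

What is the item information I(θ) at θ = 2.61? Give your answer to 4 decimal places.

0.1077

P = 1/(1+e^{-3.6714}) = 0.9752
P(1−P) = 0.9752 × 0.0248 = 0.0242
I = a² × P(1−P) = 2.11² × 0.0242 = 0.10771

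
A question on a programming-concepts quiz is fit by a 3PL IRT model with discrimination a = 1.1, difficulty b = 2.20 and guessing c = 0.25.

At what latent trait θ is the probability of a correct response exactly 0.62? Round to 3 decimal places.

P(θ) = c + (1 − c) · 1 / (1 + exp(−a(θ − b)))
Remove guessing floor: (0.62 − 0.25)/(1 − 0.25) = 0.4933
logit = ln(0.4933/0.5067) = -0.0267
θ = b + logit/(a) = 2.20 + (-0.0267)/1.1000 = 2.1758

2.176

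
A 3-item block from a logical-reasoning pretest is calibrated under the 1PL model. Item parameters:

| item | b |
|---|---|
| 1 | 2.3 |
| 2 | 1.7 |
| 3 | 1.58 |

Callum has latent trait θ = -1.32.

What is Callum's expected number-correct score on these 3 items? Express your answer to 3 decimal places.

0.125

P(θ) = 1 / (1 + exp(−(θ − b)))
P_1 = 1/(1+e^{3.6200}) = 0.0261
P_2 = 1/(1+e^{3.0200}) = 0.0465
P_3 = 1/(1+e^{2.9000}) = 0.0522
E[score] = 0.0261 + 0.0465 + 0.0522 = 0.1248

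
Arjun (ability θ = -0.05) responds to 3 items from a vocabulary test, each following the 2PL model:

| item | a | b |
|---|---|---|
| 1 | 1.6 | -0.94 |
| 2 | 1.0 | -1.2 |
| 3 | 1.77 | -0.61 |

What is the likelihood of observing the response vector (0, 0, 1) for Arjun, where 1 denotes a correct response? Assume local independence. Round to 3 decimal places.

P(θ) = 1 / (1 + exp(−a(θ − b)))
P_1 = 1/(1+e^{-1.4240}) = 0.8060
P_2 = 1/(1+e^{-1.1500}) = 0.7595
P_3 = 1/(1+e^{-0.9912}) = 0.7293
L = (1−P_1) × (1−P_2) × P_3 = 0.1940 × 0.2405 × 0.7293 = 0.03403

0.034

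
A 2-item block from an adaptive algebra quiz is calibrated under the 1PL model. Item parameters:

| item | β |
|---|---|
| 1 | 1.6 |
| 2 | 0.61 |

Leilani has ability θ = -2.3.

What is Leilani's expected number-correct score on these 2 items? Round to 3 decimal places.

0.072

P(θ) = 1 / (1 + exp(−(θ − β)))
P_1 = 1/(1+e^{3.9000}) = 0.0198
P_2 = 1/(1+e^{2.9100}) = 0.0517
E[score] = 0.0198 + 0.0517 = 0.0715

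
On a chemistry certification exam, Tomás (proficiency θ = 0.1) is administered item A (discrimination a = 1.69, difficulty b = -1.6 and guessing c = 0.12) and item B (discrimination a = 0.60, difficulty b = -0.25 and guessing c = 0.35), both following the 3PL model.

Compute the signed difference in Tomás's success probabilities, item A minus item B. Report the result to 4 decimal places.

0.2439

P(θ) = c + (1 − c) · 1 / (1 + exp(−a(θ − b)))
P_A = 0.9529
P_B = 0.7090
P_A − P_B = 0.2439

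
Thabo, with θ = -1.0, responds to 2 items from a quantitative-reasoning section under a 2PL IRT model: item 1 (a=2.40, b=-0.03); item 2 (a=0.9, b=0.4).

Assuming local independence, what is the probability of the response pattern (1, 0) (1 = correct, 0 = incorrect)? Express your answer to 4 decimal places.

0.0692

P(θ) = 1 / (1 + exp(−a(θ − b)))
P_1 = 1/(1+e^{2.3280}) = 0.0888
P_2 = 1/(1+e^{1.2600}) = 0.2210
L = P_1 × (1−P_2) = 0.0888 × 0.7790 = 0.06920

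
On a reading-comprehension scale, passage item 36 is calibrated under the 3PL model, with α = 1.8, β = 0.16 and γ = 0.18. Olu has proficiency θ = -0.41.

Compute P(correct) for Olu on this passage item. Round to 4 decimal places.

P(θ) = γ + (1 − γ) · 1 / (1 + exp(−α(θ − β)))
Exponent: 1.8 × (-0.41 − 0.16) = -1.0260
1/(1 + e^{1.0260}) = 0.2639
P = 0.18 + 0.82 × 0.2639 = 0.3964

0.3964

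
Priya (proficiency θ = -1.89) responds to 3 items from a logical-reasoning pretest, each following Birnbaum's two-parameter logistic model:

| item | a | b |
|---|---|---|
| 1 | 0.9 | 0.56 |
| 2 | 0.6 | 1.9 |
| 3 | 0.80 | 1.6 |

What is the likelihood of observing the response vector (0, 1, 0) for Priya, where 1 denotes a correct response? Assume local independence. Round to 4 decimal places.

P(θ) = 1 / (1 + exp(−a(θ − b)))
P_1 = 1/(1+e^{2.2050}) = 0.0993
P_2 = 1/(1+e^{2.2740}) = 0.0933
P_3 = 1/(1+e^{2.7920}) = 0.0578
L = (1−P_1) × P_2 × (1−P_3) = 0.9007 × 0.0933 × 0.9422 = 0.07918

0.0792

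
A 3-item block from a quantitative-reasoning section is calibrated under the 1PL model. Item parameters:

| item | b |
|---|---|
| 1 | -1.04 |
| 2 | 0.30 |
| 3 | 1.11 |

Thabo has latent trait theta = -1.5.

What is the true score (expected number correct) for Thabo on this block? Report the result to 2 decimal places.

P(theta) = 1 / (1 + exp(−(theta − b)))
P_1 = 1/(1+e^{0.4600}) = 0.3870
P_2 = 1/(1+e^{1.8000}) = 0.1419
P_3 = 1/(1+e^{2.6100}) = 0.0685
E[score] = 0.3870 + 0.1419 + 0.0685 = 0.5973

0.60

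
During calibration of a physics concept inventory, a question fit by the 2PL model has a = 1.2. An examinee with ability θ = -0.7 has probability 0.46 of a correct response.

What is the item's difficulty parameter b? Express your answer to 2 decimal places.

-0.57

P(θ) = 1 / (1 + exp(−a(θ − b)))
logit(0.46) = ln(0.46/0.54) = -0.1603
b = θ − logit/(a) = -0.7 − (-0.1603)/1.2000 = -0.5664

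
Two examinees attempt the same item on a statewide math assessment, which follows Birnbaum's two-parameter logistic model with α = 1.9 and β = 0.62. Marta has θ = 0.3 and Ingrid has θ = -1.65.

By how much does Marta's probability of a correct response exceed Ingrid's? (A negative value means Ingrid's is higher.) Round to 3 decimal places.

0.339

P(θ) = 1 / (1 + exp(−α(θ − β)))
P(Marta) = 0.3525  [exponent -0.6080]
P(Ingrid) = 0.0132  [exponent -4.3130]
Difference = 0.3525 − 0.0132 = 0.3393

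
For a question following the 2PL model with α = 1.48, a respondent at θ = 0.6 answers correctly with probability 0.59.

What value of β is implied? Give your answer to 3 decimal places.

0.354

P(θ) = 1 / (1 + exp(−α(θ − β)))
logit(0.59) = ln(0.59/0.41) = 0.3640
β = θ − logit/(α) = 0.6 − 0.3640/1.4800 = 0.3541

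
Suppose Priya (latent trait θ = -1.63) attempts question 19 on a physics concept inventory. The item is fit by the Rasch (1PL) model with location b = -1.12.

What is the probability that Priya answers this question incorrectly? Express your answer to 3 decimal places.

0.625

P(θ) = 1 / (1 + exp(−(θ − b)))
Exponent: (-1.63 − (-1.12)) = -0.5100
1/(1 + e^{0.5100}) = 0.3752
P = 0.3752
P(incorrect) = 1 − 0.3752 = 0.6248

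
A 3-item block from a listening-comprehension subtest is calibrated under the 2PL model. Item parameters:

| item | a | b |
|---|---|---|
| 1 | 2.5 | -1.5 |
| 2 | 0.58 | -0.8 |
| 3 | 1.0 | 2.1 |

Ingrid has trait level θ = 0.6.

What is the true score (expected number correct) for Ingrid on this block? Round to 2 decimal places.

P(θ) = 1 / (1 + exp(−a(θ − b)))
P_1 = 1/(1+e^{-5.2500}) = 0.9948
P_2 = 1/(1+e^{-0.8120}) = 0.6925
P_3 = 1/(1+e^{1.5000}) = 0.1824
E[score] = 0.9948 + 0.6925 + 0.1824 = 1.8697

1.87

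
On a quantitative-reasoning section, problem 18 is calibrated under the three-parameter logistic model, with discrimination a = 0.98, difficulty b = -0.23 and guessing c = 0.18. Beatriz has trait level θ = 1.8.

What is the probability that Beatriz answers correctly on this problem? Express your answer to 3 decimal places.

0.901

P(θ) = c + (1 − c) · 1 / (1 + exp(−a(θ − b)))
Exponent: 0.98 × (1.8 − (-0.23)) = 1.9894
1/(1 + e^{-1.9894}) = 0.8797
P = 0.18 + 0.82 × 0.8797 = 0.9013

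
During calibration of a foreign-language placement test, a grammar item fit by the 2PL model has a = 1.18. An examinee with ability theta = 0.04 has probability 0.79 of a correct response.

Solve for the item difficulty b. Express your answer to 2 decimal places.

-1.08

P(theta) = 1 / (1 + exp(−a(theta − b)))
logit(0.79) = ln(0.79/0.21) = 1.3249
b = theta − logit/(a) = 0.04 − 1.3249/1.1800 = -1.0828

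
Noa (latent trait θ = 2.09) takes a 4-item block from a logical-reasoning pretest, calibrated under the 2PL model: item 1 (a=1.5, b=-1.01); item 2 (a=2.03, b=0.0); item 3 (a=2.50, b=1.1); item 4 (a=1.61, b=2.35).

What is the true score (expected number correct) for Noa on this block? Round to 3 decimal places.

P(θ) = 1 / (1 + exp(−a(θ − b)))
P_1 = 1/(1+e^{-4.6500}) = 0.9905
P_2 = 1/(1+e^{-4.2427}) = 0.9858
P_3 = 1/(1+e^{-2.4750}) = 0.9224
P_4 = 1/(1+e^{0.4186}) = 0.3969
E[score] = 0.9905 + 0.9858 + 0.9224 + 0.3969 = 3.2956

3.296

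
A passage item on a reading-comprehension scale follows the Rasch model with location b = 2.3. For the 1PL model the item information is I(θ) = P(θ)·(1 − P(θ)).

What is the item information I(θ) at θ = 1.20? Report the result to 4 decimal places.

0.1874

P = 1/(1+e^{1.1000}) = 0.2497
P(1−P) = 0.2497 × 0.7503 = 0.1874
I = P(1−P) = 0.18737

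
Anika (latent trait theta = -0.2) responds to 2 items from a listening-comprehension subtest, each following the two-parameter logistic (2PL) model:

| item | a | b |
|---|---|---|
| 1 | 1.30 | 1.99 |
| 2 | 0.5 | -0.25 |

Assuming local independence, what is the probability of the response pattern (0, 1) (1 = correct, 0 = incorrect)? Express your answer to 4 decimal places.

0.4785

P(theta) = 1 / (1 + exp(−a(theta − b)))
P_1 = 1/(1+e^{2.8470}) = 0.0548
P_2 = 1/(1+e^{-0.0250}) = 0.5062
L = (1−P_1) × P_2 = 0.9452 × 0.5062 = 0.47849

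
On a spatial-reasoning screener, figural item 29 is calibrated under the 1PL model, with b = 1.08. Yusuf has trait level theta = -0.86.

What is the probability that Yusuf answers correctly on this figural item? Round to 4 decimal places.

P(theta) = 1 / (1 + exp(−(theta − b)))
Exponent: (-0.86 − 1.08) = -1.9400
1/(1 + e^{1.9400}) = 0.1256
P = 0.1256

0.1256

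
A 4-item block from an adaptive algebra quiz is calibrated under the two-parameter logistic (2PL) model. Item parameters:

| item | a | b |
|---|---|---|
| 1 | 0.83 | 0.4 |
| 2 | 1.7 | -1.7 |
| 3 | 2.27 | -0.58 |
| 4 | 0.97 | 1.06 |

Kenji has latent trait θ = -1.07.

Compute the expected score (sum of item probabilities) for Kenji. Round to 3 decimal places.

1.333

P(θ) = 1 / (1 + exp(−a(θ − b)))
P_1 = 1/(1+e^{1.2201}) = 0.2279
P_2 = 1/(1+e^{-1.0710}) = 0.7448
P_3 = 1/(1+e^{1.1123}) = 0.2474
P_4 = 1/(1+e^{2.0661}) = 0.1124
E[score] = 0.2279 + 0.7448 + 0.2474 + 0.1124 = 1.3326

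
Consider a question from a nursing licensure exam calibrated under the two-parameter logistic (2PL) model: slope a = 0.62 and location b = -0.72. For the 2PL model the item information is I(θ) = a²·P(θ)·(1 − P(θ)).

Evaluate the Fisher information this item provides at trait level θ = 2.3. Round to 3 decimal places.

P = 1/(1+e^{-1.8724}) = 0.8667
P(1−P) = 0.8667 × 0.1333 = 0.1155
I = a² × P(1−P) = 0.62² × 0.1155 = 0.04440

0.044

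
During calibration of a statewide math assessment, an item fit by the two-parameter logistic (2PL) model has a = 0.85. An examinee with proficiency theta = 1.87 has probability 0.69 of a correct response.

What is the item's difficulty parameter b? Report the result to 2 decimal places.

0.93

P(theta) = 1 / (1 + exp(−a(theta − b)))
logit(0.69) = ln(0.69/0.31) = 0.8001
b = theta − logit/(a) = 1.87 − 0.8001/0.8500 = 0.9287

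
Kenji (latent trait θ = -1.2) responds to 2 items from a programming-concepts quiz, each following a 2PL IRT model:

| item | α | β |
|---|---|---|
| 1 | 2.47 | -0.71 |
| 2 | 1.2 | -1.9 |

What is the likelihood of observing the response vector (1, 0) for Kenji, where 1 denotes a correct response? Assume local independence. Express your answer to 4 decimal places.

P(θ) = 1 / (1 + exp(−α(θ − β)))
P_1 = 1/(1+e^{1.2103}) = 0.2296
P_2 = 1/(1+e^{-0.8400}) = 0.6985
L = P_1 × (1−P_2) = 0.2296 × 0.3015 = 0.06925

0.0692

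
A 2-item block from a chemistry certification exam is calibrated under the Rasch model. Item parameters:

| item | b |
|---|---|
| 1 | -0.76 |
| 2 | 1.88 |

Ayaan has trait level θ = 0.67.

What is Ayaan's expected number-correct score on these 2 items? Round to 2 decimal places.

P(θ) = 1 / (1 + exp(−(θ − b)))
P_1 = 1/(1+e^{-1.4300}) = 0.8069
P_2 = 1/(1+e^{1.2100}) = 0.2297
E[score] = 0.8069 + 0.2297 = 1.0366

1.04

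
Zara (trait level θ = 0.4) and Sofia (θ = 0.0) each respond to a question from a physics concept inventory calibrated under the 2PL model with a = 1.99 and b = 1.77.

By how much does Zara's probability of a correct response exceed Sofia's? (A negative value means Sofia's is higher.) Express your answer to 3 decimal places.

P(θ) = 1 / (1 + exp(−a(θ − b)))
P(Zara) = 0.0614  [exponent -2.7263]
P(Sofia) = 0.0287  [exponent -3.5223]
Difference = 0.0614 − 0.0287 = 0.0328

0.033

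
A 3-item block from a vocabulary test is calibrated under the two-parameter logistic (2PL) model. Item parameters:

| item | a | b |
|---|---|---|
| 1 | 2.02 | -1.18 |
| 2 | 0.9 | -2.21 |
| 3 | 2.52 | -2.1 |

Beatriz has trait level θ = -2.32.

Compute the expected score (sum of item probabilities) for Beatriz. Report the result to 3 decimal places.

0.931

P(θ) = 1 / (1 + exp(−a(θ − b)))
P_1 = 1/(1+e^{2.3028}) = 0.0909
P_2 = 1/(1+e^{0.0990}) = 0.4753
P_3 = 1/(1+e^{0.5544}) = 0.3648
E[score] = 0.0909 + 0.4753 + 0.3648 = 0.9310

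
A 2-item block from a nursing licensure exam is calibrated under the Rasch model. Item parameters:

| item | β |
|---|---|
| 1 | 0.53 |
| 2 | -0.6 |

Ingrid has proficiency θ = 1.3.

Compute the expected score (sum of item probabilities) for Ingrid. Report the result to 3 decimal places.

1.553

P(θ) = 1 / (1 + exp(−(θ − β)))
P_1 = 1/(1+e^{-0.7700}) = 0.6835
P_2 = 1/(1+e^{-1.9000}) = 0.8699
E[score] = 0.6835 + 0.8699 = 1.5534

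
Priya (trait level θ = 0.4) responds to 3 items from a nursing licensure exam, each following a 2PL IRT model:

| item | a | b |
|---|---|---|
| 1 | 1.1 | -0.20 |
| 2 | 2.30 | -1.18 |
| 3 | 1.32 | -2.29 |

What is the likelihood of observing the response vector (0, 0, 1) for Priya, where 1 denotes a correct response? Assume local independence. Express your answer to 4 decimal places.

0.0085

P(θ) = 1 / (1 + exp(−a(θ − b)))
P_1 = 1/(1+e^{-0.6600}) = 0.6593
P_2 = 1/(1+e^{-3.6340}) = 0.9743
P_3 = 1/(1+e^{-3.5508}) = 0.9721
L = (1−P_1) × (1−P_2) × P_3 = 0.3407 × 0.0257 × 0.9721 = 0.00852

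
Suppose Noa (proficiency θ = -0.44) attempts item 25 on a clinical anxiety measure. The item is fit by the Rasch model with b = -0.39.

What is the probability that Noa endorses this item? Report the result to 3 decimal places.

P(θ) = 1 / (1 + exp(−(θ − b)))
Exponent: (-0.44 − (-0.39)) = -0.0500
1/(1 + e^{0.0500}) = 0.4875
P = 0.4875

0.488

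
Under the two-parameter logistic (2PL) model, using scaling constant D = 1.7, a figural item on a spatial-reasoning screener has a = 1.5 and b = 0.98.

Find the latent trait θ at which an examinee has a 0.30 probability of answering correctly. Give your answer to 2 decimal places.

0.65

P(θ) = 1 / (1 + exp(−D·a(θ − b)))
logit = ln(0.3000/0.7000) = -0.8473
θ = b + logit/(1.7·a) = 0.98 + (-0.8473)/2.5500 = 0.6477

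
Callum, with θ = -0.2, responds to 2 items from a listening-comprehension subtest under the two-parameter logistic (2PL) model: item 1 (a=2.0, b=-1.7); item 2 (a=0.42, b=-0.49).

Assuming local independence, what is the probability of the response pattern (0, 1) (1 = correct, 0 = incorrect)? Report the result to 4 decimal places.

0.0252

P(θ) = 1 / (1 + exp(−a(θ − b)))
P_1 = 1/(1+e^{-3.0000}) = 0.9526
P_2 = 1/(1+e^{-0.1218}) = 0.5304
L = (1−P_1) × P_2 = 0.0474 × 0.5304 = 0.02516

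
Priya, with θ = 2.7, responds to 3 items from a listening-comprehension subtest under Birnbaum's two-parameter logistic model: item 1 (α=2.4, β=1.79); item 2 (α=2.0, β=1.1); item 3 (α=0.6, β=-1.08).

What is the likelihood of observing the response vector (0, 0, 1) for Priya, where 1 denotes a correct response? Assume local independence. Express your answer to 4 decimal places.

0.0036

P(θ) = 1 / (1 + exp(−α(θ − β)))
P_1 = 1/(1+e^{-2.1840}) = 0.8988
P_2 = 1/(1+e^{-3.2000}) = 0.9608
P_3 = 1/(1+e^{-2.2680}) = 0.9062
L = (1−P_1) × (1−P_2) × P_3 = 0.1012 × 0.0392 × 0.9062 = 0.00359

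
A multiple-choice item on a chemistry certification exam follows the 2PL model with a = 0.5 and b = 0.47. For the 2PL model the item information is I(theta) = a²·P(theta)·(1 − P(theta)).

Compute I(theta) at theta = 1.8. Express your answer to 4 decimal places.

P = 1/(1+e^{-0.6650}) = 0.6604
P(1−P) = 0.6604 × 0.3396 = 0.2243
I = a² × P(1−P) = 0.5² × 0.2243 = 0.05607

0.0561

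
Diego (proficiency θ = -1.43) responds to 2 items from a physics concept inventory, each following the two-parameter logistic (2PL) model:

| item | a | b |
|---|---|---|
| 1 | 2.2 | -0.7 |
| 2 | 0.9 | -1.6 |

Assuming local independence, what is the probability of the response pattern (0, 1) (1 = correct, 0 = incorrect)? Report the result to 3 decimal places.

0.448

P(θ) = 1 / (1 + exp(−a(θ − b)))
P_1 = 1/(1+e^{1.6060}) = 0.1671
P_2 = 1/(1+e^{-0.1530}) = 0.5382
L = (1−P_1) × P_2 = 0.8329 × 0.5382 = 0.44822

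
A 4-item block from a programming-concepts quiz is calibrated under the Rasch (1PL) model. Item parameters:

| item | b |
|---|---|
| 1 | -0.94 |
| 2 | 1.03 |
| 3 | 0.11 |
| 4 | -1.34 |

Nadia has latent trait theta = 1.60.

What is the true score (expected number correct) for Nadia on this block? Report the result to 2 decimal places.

P(theta) = 1 / (1 + exp(−(theta − b)))
P_1 = 1/(1+e^{-2.5400}) = 0.9269
P_2 = 1/(1+e^{-0.5700}) = 0.6388
P_3 = 1/(1+e^{-1.4900}) = 0.8161
P_4 = 1/(1+e^{-2.9400}) = 0.9498
E[score] = 0.9269 + 0.6388 + 0.8161 + 0.9498 = 3.3315

3.33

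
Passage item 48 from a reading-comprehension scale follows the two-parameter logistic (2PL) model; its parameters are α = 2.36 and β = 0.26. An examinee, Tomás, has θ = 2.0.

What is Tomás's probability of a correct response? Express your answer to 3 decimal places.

P(θ) = 1 / (1 + exp(−α(θ − β)))
Exponent: 2.36 × (2.0 − 0.26) = 4.1064
1/(1 + e^{-4.1064}) = 0.9838

0.984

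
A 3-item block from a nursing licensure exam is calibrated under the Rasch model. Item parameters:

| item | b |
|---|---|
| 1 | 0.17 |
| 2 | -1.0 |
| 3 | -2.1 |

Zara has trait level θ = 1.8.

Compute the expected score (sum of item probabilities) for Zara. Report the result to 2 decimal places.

2.76

P(θ) = 1 / (1 + exp(−(θ − b)))
P_1 = 1/(1+e^{-1.6300}) = 0.8362
P_2 = 1/(1+e^{-2.8000}) = 0.9427
P_3 = 1/(1+e^{-3.9000}) = 0.9802
E[score] = 0.8362 + 0.9427 + 0.9802 = 2.7590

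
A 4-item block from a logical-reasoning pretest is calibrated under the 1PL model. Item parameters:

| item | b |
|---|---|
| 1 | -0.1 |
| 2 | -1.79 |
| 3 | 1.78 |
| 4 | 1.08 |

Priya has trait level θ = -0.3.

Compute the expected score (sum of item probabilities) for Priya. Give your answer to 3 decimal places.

P(θ) = 1 / (1 + exp(−(θ − b)))
P_1 = 1/(1+e^{0.2000}) = 0.4502
P_2 = 1/(1+e^{-1.4900}) = 0.8161
P_3 = 1/(1+e^{2.0800}) = 0.1111
P_4 = 1/(1+e^{1.3800}) = 0.2010
E[score] = 0.4502 + 0.8161 + 0.1111 + 0.2010 = 1.5783

1.578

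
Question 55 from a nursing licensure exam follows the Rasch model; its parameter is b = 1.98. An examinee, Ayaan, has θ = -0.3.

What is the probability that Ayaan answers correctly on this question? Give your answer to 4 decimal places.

P(θ) = 1 / (1 + exp(−(θ − b)))
Exponent: (-0.3 − 1.98) = -2.2800
1/(1 + e^{2.2800}) = 0.0928
P = 0.0928

0.0928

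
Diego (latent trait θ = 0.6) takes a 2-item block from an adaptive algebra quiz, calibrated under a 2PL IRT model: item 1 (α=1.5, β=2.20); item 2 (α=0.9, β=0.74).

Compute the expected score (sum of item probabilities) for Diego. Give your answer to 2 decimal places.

0.55

P(θ) = 1 / (1 + exp(−α(θ − β)))
P_1 = 1/(1+e^{2.4000}) = 0.0832
P_2 = 1/(1+e^{0.1260}) = 0.4685
E[score] = 0.0832 + 0.4685 = 0.5517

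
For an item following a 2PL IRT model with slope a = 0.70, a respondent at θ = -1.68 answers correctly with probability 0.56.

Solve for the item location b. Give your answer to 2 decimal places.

P(θ) = 1 / (1 + exp(−a(θ − b)))
logit(0.56) = ln(0.56/0.44) = 0.2412
b = θ − logit/(a) = -1.68 − 0.2412/0.7000 = -2.0245

-2.02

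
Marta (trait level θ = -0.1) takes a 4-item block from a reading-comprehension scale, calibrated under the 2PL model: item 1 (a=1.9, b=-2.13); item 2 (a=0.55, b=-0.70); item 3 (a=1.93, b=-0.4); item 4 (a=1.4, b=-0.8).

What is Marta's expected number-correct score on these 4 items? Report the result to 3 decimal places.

P(θ) = 1 / (1 + exp(−a(θ − b)))
P_1 = 1/(1+e^{-3.8570}) = 0.9793
P_2 = 1/(1+e^{-0.3300}) = 0.5818
P_3 = 1/(1+e^{-0.5790}) = 0.6408
P_4 = 1/(1+e^{-0.9800}) = 0.7271
E[score] = 0.9793 + 0.5818 + 0.6408 + 0.7271 = 2.9290

2.929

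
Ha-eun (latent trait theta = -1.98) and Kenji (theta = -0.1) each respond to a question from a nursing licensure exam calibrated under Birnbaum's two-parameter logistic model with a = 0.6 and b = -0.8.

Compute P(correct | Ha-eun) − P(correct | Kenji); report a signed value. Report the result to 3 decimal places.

P(theta) = 1 / (1 + exp(−a(theta − b)))
P(Ha-eun) = 0.3300  [exponent -0.7080]
P(Kenji) = 0.6035  [exponent 0.4200]
Difference = 0.3300 − 0.6035 = -0.2734

-0.273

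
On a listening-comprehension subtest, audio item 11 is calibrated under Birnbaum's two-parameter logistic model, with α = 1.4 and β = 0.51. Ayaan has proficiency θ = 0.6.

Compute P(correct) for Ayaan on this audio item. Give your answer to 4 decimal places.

P(θ) = 1 / (1 + exp(−α(θ − β)))
Exponent: 1.4 × (0.6 − 0.51) = 0.1260
1/(1 + e^{-0.1260}) = 0.5315

0.5315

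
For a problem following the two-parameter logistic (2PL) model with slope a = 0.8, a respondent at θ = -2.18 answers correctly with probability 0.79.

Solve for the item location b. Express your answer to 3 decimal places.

-3.836

P(θ) = 1 / (1 + exp(−a(θ − b)))
logit(0.79) = ln(0.79/0.21) = 1.3249
b = θ − logit/(a) = -2.18 − 1.3249/0.8000 = -3.8362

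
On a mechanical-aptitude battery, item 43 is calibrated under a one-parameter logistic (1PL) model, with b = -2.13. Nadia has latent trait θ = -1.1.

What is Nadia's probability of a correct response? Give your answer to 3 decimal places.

0.737

P(θ) = 1 / (1 + exp(−(θ − b)))
Exponent: (-1.1 − (-2.13)) = 1.0300
1/(1 + e^{-1.0300}) = 0.7369
P = 0.7369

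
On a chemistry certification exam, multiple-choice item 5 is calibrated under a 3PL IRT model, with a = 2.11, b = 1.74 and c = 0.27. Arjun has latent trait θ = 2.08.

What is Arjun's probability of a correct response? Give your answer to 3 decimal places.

0.761

P(θ) = c + (1 − c) · 1 / (1 + exp(−a(θ − b)))
Exponent: 2.11 × (2.08 − 1.74) = 0.7174
1/(1 + e^{-0.7174}) = 0.6720
P = 0.27 + 0.73 × 0.6720 = 0.7606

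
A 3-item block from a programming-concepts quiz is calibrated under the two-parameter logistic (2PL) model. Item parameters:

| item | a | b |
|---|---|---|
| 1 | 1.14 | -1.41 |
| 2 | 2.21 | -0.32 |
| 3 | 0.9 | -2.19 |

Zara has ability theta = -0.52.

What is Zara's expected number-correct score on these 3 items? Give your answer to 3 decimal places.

P(theta) = 1 / (1 + exp(−a(theta − b)))
P_1 = 1/(1+e^{-1.0146}) = 0.7339
P_2 = 1/(1+e^{0.4420}) = 0.3913
P_3 = 1/(1+e^{-1.5030}) = 0.8180
E[score] = 0.7339 + 0.3913 + 0.8180 = 1.9432

1.943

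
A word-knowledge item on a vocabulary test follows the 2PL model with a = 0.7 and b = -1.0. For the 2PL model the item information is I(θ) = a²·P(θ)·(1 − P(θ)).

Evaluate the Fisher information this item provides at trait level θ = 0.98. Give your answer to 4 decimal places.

0.0784

P = 1/(1+e^{-1.3860}) = 0.8000
P(1−P) = 0.8000 × 0.2000 = 0.1600
I = a² × P(1−P) = 0.7² × 0.1600 = 0.07841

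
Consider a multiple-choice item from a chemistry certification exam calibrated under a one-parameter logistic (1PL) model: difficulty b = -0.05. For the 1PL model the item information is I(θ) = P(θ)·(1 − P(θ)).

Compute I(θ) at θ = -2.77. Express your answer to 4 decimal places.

0.0580

P = 1/(1+e^{2.7200}) = 0.0618
P(1−P) = 0.0618 × 0.9382 = 0.0580
I = P(1−P) = 0.05798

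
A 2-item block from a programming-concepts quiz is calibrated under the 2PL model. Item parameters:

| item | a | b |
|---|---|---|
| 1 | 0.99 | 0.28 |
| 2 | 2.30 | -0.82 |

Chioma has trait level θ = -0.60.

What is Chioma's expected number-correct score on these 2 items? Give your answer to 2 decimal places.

P(θ) = 1 / (1 + exp(−a(θ − b)))
P_1 = 1/(1+e^{0.8712}) = 0.2950
P_2 = 1/(1+e^{-0.5060}) = 0.6239
E[score] = 0.2950 + 0.6239 = 0.9189

0.92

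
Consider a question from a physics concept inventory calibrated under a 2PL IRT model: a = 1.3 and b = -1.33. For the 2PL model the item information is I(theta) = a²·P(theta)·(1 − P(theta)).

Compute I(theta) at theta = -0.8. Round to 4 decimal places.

P = 1/(1+e^{-0.6890}) = 0.6657
P(1−P) = 0.6657 × 0.3343 = 0.2225
I = a² × P(1−P) = 1.3² × 0.2225 = 0.37607

0.3761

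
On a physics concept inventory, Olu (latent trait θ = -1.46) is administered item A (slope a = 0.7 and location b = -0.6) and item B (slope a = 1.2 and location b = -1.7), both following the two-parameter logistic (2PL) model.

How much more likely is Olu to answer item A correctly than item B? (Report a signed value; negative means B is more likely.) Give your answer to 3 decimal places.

-0.218

P(θ) = 1 / (1 + exp(−a(θ − b)))
P_A = 0.3539
P_B = 0.5715
P_A − P_B = -0.2176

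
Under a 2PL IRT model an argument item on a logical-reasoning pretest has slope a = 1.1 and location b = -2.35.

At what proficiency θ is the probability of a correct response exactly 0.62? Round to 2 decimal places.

-1.90

P(θ) = 1 / (1 + exp(−a(θ − b)))
logit = ln(0.6200/0.3800) = 0.4895
θ = b + logit/(a) = -2.35 + 0.4895/1.1000 = -1.9050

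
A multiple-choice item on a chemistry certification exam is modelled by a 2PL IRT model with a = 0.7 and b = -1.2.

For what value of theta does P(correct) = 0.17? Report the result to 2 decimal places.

P(theta) = 1 / (1 + exp(−a(theta − b)))
logit = ln(0.1700/0.8300) = -1.5856
theta = b + logit/(a) = -1.2 + (-1.5856)/0.7000 = -3.4652

-3.47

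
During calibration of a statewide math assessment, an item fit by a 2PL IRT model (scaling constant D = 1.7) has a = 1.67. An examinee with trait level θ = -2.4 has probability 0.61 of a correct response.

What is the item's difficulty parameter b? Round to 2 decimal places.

-2.56

P(θ) = 1 / (1 + exp(−D·a(θ − b)))
logit(0.61) = ln(0.61/0.39) = 0.4473
b = θ − logit/(1.7·a) = -2.4 − 0.4473/2.8390 = -2.5576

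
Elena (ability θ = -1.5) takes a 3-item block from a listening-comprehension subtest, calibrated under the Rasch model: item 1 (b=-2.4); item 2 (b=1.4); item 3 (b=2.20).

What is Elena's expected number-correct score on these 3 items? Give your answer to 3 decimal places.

0.787

P(θ) = 1 / (1 + exp(−(θ − b)))
P_1 = 1/(1+e^{-0.9000}) = 0.7109
P_2 = 1/(1+e^{2.9000}) = 0.0522
P_3 = 1/(1+e^{3.7000}) = 0.0241
E[score] = 0.7109 + 0.0522 + 0.0241 = 0.7872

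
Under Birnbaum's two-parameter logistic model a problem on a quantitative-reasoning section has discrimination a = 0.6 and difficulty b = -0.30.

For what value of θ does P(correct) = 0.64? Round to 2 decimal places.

P(θ) = 1 / (1 + exp(−a(θ − b)))
logit = ln(0.6400/0.3600) = 0.5754
θ = b + logit/(a) = -0.30 + 0.5754/0.6000 = 0.6589

0.66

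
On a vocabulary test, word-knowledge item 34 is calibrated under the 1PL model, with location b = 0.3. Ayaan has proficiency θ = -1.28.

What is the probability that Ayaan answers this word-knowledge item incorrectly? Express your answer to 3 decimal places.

0.829

P(θ) = 1 / (1 + exp(−(θ − b)))
Exponent: (-1.28 − 0.3) = -1.5800
1/(1 + e^{1.5800}) = 0.1708
P = 0.1708
P(incorrect) = 1 − 0.1708 = 0.8292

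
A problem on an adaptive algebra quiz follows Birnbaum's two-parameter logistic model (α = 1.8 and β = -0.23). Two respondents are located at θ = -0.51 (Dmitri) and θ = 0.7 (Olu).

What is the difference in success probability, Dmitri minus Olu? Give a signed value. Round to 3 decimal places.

-0.466

P(θ) = 1 / (1 + exp(−α(θ − β)))
P(Dmitri) = 0.3766  [exponent -0.5040]
P(Olu) = 0.8421  [exponent 1.6740]
Difference = 0.3766 − 0.8421 = -0.4655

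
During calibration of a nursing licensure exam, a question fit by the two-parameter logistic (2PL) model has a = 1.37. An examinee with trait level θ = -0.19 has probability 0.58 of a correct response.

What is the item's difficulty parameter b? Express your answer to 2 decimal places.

-0.43

P(θ) = 1 / (1 + exp(−a(θ − b)))
logit(0.58) = ln(0.58/0.42) = 0.3228
b = θ − logit/(a) = -0.19 − 0.3228/1.3700 = -0.4256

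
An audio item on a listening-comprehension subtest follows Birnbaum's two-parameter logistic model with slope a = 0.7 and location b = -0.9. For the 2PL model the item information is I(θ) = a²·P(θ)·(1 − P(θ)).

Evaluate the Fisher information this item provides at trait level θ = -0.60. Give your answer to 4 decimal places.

P = 1/(1+e^{-0.2100}) = 0.5523
P(1−P) = 0.5523 × 0.4477 = 0.2473
I = a² × P(1−P) = 0.7² × 0.2473 = 0.12116

0.1212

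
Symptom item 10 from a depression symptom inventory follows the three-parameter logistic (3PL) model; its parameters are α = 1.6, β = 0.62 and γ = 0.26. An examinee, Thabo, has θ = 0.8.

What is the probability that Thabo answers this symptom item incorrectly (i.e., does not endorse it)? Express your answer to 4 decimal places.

P(θ) = γ + (1 − γ) · 1 / (1 + exp(−α(θ − β)))
Exponent: 1.6 × (0.8 − 0.62) = 0.2880
1/(1 + e^{-0.2880}) = 0.5715
P = 0.26 + 0.74 × 0.5715 = 0.6829
P(incorrect) = 1 − 0.6829 = 0.3171

0.3171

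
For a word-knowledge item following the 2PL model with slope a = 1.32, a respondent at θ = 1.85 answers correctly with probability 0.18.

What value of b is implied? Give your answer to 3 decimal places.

2.999

P(θ) = 1 / (1 + exp(−a(θ − b)))
logit(0.18) = ln(0.18/0.82) = -1.5163
b = θ − logit/(a) = 1.85 − (-1.5163)/1.3200 = 2.9987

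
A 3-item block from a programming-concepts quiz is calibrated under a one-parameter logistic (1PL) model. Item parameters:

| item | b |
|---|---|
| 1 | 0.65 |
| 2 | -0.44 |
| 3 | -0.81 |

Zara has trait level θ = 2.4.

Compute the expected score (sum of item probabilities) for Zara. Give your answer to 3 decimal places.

2.758

P(θ) = 1 / (1 + exp(−(θ − b)))
P_1 = 1/(1+e^{-1.7500}) = 0.8520
P_2 = 1/(1+e^{-2.8400}) = 0.9448
P_3 = 1/(1+e^{-3.2100}) = 0.9612
E[score] = 0.8520 + 0.9448 + 0.9612 = 2.7580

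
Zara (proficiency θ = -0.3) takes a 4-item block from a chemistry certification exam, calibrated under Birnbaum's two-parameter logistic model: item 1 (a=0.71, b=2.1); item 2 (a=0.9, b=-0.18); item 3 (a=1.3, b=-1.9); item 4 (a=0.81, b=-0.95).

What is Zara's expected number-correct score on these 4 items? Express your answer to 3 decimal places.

P(θ) = 1 / (1 + exp(−a(θ − b)))
P_1 = 1/(1+e^{1.7040}) = 0.1539
P_2 = 1/(1+e^{0.1080}) = 0.4730
P_3 = 1/(1+e^{-2.0800}) = 0.8889
P_4 = 1/(1+e^{-0.5265}) = 0.6287
E[score] = 0.1539 + 0.4730 + 0.8889 + 0.6287 = 2.1446

2.145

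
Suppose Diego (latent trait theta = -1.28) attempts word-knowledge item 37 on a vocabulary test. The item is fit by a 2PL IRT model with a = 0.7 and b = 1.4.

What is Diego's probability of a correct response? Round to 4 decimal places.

P(theta) = 1 / (1 + exp(−a(theta − b)))
Exponent: 0.7 × (-1.28 − 1.4) = -1.8760
1/(1 + e^{1.8760}) = 0.1328

0.1328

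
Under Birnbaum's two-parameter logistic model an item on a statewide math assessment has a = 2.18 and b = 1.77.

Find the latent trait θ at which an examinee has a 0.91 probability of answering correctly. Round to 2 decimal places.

2.83

P(θ) = 1 / (1 + exp(−a(θ − b)))
logit = ln(0.9100/0.0900) = 2.3136
θ = b + logit/(a) = 1.77 + 2.3136/2.1800 = 2.8313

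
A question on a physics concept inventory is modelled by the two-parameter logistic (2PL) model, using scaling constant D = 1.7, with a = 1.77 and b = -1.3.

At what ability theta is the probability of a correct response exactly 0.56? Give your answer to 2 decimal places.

-1.22

P(theta) = 1 / (1 + exp(−D·a(theta − b)))
logit = ln(0.5600/0.4400) = 0.2412
theta = b + logit/(1.7·a) = -1.3 + 0.2412/3.0090 = -1.2199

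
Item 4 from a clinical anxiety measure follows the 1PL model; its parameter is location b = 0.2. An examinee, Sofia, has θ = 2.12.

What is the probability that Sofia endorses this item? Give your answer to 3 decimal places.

0.872

P(θ) = 1 / (1 + exp(−(θ − b)))
Exponent: (2.12 − 0.2) = 1.9200
1/(1 + e^{-1.9200}) = 0.8721
P = 0.8721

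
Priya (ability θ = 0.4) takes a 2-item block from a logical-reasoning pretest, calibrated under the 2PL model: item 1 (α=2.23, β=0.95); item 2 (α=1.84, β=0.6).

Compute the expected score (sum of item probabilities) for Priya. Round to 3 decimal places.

P(θ) = 1 / (1 + exp(−α(θ − β)))
P_1 = 1/(1+e^{1.2265}) = 0.2268
P_2 = 1/(1+e^{0.3680}) = 0.4090
E[score] = 0.2268 + 0.4090 = 0.6358

0.636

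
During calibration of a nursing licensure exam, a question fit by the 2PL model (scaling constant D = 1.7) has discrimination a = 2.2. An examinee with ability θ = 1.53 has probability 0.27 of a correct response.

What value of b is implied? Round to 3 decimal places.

P(θ) = 1 / (1 + exp(−D·a(θ − b)))
logit(0.27) = ln(0.27/0.73) = -0.9946
b = θ − logit/(1.7·a) = 1.53 − (-0.9946)/3.7400 = 1.7959

1.796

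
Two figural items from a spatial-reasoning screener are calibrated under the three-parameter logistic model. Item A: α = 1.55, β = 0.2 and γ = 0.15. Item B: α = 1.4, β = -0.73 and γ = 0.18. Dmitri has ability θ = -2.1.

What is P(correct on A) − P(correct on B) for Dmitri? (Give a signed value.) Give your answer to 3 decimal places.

-0.112

P(θ) = γ + (1 − γ) · 1 / (1 + exp(−α(θ − β)))
P_A = 0.1734
P_B = 0.2850
P_A − P_B = -0.1116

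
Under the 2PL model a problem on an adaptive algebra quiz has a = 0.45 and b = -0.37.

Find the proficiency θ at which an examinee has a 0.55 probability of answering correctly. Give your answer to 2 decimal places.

0.08

P(θ) = 1 / (1 + exp(−a(θ − b)))
logit = ln(0.5500/0.4500) = 0.2007
θ = b + logit/(a) = -0.37 + 0.2007/0.4500 = 0.0759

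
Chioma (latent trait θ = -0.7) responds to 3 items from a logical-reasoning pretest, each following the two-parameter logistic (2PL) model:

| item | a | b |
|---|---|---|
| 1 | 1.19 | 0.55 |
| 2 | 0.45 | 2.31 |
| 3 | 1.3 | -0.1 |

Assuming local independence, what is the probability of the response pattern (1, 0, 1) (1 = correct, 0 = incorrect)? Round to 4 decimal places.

0.0460

P(θ) = 1 / (1 + exp(−a(θ − b)))
P_1 = 1/(1+e^{1.4875}) = 0.1843
P_2 = 1/(1+e^{1.3545}) = 0.2051
P_3 = 1/(1+e^{0.7800}) = 0.3143
L = P_1 × (1−P_2) × P_3 = 0.1843 × 0.7949 × 0.3143 = 0.04605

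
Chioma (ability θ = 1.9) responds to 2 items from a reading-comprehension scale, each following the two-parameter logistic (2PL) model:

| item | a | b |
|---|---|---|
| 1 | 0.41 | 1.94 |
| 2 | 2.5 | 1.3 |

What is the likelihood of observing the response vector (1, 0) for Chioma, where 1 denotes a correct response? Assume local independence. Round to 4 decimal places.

0.0905

P(θ) = 1 / (1 + exp(−a(θ − b)))
P_1 = 1/(1+e^{0.0164}) = 0.4959
P_2 = 1/(1+e^{-1.5000}) = 0.8176
L = P_1 × (1−P_2) = 0.4959 × 0.1824 = 0.09046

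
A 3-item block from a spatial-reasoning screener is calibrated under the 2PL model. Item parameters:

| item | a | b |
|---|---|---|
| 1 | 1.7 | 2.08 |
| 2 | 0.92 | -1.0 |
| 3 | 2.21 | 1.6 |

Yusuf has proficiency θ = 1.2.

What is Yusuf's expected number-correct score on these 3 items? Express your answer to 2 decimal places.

1.36

P(θ) = 1 / (1 + exp(−a(θ − b)))
P_1 = 1/(1+e^{1.4960}) = 0.1830
P_2 = 1/(1+e^{-2.0240}) = 0.8833
P_3 = 1/(1+e^{0.8840}) = 0.2923
E[score] = 0.1830 + 0.8833 + 0.2923 = 1.3587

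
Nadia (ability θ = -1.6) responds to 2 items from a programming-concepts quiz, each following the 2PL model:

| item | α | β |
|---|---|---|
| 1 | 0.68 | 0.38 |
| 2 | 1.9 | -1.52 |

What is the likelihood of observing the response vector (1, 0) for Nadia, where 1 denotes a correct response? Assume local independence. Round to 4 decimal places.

P(θ) = 1 / (1 + exp(−α(θ − β)))
P_1 = 1/(1+e^{1.3464}) = 0.2065
P_2 = 1/(1+e^{0.1520}) = 0.4621
L = P_1 × (1−P_2) = 0.2065 × 0.5379 = 0.11106

0.1111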